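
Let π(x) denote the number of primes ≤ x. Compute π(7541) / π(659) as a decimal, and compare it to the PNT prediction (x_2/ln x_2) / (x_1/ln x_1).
π(7541)/π(659) = 956/120 ≈ 7.9667;  PNT prediction ≈ 8.3191.

π(659) = 120 and π(7541) = 956, so π(7541)/π(659) ≈ 7.9667. The PNT-predicted ratio is (7541/ln(7541)) / (659/ln(659)) ≈ 8.3191. The two agree to within a few percent, as expected.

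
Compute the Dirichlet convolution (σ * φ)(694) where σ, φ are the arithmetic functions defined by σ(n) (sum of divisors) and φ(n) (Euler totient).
(σ * φ)(694) = 2776

Divisors of 694: [1, 2, 347, 694]. For each d | 694:
  d = 1: σ(1) · φ(694/1) = 1 · 346 = 346
  d = 2: σ(2) · φ(694/2) = 3 · 346 = 1038
  d = 347: σ(347) · φ(694/347) = 348 · 1 = 348
  d = 694: σ(694) · φ(694/694) = 1044 · 1 = 1044
Summing: (σ * φ)(694) = 346 + 1038 + 348 + 1044 = 2776.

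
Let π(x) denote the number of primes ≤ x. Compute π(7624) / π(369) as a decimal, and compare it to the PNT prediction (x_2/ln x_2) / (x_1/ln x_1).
π(7624)/π(369) = 968/73 ≈ 13.2603;  PNT prediction ≈ 13.6619.

π(369) = 73 and π(7624) = 968, so π(7624)/π(369) ≈ 13.2603. The PNT-predicted ratio is (7624/ln(7624)) / (369/ln(369)) ≈ 13.6619. The two agree to within a few percent, as expected.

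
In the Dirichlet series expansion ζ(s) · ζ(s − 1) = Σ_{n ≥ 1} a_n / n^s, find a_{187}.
σ(187) = 216

In the product (Σ m^0/m^s)(Σ k / k^s) = Σ (Σ_{d | n} d) / n^s, the coefficient of 1/n^s is σ(n) = Σ_{d | n} d. For n = 187, divisors are [1, 11, 17, 187]; summing: σ(187) = 216.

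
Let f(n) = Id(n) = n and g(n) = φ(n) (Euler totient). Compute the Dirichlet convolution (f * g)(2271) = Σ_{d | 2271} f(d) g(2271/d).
(Id * φ)(2271) = 7565

Divisors of 2271: [1, 3, 757, 2271]. For each d | 2271:
  d = 1: Id(1) · φ(2271/1) = 1 · 1512 = 1512
  d = 3: Id(3) · φ(2271/3) = 3 · 756 = 2268
  d = 757: Id(757) · φ(2271/757) = 757 · 2 = 1514
  d = 2271: Id(2271) · φ(2271/2271) = 2271 · 1 = 2271
Summing: (Id * φ)(2271) = 1512 + 2268 + 1514 + 2271 = 7565.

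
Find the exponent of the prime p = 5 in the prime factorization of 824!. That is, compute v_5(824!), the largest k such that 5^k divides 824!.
v_5(824!) = 203

Legendre's formula: v_p(n!) = Σ_{k ≥ 1} ⌊n / p^k⌋. For p = 5, n = 824, the terms are:
  ⌊824/5^1⌋ = ⌊824/5⌋ = 164
  ⌊824/5^2⌋ = ⌊824/25⌋ = 32
  ⌊824/5^3⌋ = ⌊824/125⌋ = 6
  ⌊824/5^4⌋ = ⌊824/625⌋ = 1
(the next term ⌊824/5^5⌋ = 0, terminating the sum). Summing: v_5(824!) = 164 + 32 + 6 + 1 = 203.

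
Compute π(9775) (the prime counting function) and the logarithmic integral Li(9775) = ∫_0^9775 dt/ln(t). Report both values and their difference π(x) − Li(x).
π(9775) = 1205;  Li(9775) ≈ 1221.68;  π(x) − Li(x) ≈ -16.68.

Direct count of primes ≤ 9775 gives π(9775) = 1205. Numerical evaluation of the logarithmic integral gives Li(9775) ≈ 1221.68. The difference π(x) − Li(x) ≈ -16.68 is typically negative for small/moderate x (Li(x) overestimates), though Littlewood's theorem shows this sign changes infinitely often.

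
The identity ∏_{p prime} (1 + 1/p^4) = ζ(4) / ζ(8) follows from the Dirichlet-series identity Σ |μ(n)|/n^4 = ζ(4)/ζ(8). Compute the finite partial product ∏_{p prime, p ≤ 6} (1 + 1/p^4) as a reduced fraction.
∏ = 218161/202500

The primes p ≤ 6 are [2, 3, 5]. For each, (1 + 1/p^4) = (p^4 + 1)/p^4. Multiplying these fractions over p ∈ [2, 3, 5] gives 218161/202500. (In the limit P → ∞ this tends to ζ(4)/ζ(8).)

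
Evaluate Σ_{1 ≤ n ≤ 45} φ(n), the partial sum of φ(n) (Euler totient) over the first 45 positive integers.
Σ_{n ≤ 45} φ(n) = 628

Compute φ(n) for each 1 ≤ n ≤ 45: φ(1) = 1, φ(2) = 1, φ(3) = 2, φ(4) = 2, φ(5) = 4, φ(6) = 2, φ(7) = 6, φ(8) = 4, φ(9) = 6, φ(10) = 4, φ(11) = 10, φ(12) = 4, φ(13) = 12, φ(14) = 6, φ(15) = 8, φ(16) = 8, φ(17) = 16, φ(18) = 6, φ(19) = 18, φ(20) = 8, φ(21) = 12, φ(22) = 10, φ(23) = 22, φ(24) = 8, φ(25) = 20, φ(26) = 12, φ(27) = 18, φ(28) = 12, φ(29) = 28, φ(30) = 8, φ(31) = 30, φ(32) = 16, φ(33) = 20, φ(34) = 16, φ(35) = 24, φ(36) = 12, φ(37) = 36, φ(38) = 18, φ(39) = 24, φ(40) = 16, φ(41) = 40, φ(42) = 12, φ(43) = 42, φ(44) = 20, φ(45) = 24. Summing all 45 values: 628. (Average order: Σ_{n ≤ x} φ(n) ~ (3/π²) x². For x = 45, (3/π²)·45² ≈ 615.53.)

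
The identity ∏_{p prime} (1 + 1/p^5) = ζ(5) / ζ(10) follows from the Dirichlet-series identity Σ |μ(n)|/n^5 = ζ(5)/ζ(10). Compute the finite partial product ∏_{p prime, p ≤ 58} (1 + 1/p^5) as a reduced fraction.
∏ = 32347597211284988160480267437380591091977322089812731895007080802055947812864/31226639806314720763085693561071542877365250131832357293968847568717289128655

The primes p ≤ 58 are [2, 3, 5, 7, 11, 13, 17, 19, 23, 29, 31, 37, 41, 43, 47, 53]. For each, (1 + 1/p^5) = (p^5 + 1)/p^5. Multiplying these fractions over p ∈ [2, 3, 5, 7, 11, 13, 17, 19, 23, 29, 31, 37, 41, 43, 47, 53] gives 32347597211284988160480267437380591091977322089812731895007080802055947812864/31226639806314720763085693561071542877365250131832357293968847568717289128655. (In the limit P → ∞ this tends to ζ(5)/ζ(10).)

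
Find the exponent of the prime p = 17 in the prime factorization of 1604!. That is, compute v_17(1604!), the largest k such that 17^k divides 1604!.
v_17(1604!) = 99

Legendre's formula: v_p(n!) = Σ_{k ≥ 1} ⌊n / p^k⌋. For p = 17, n = 1604, the terms are:
  ⌊1604/17^1⌋ = ⌊1604/17⌋ = 94
  ⌊1604/17^2⌋ = ⌊1604/289⌋ = 5
(the next term ⌊1604/17^3⌋ = 0, terminating the sum). Summing: v_17(1604!) = 94 + 5 = 99.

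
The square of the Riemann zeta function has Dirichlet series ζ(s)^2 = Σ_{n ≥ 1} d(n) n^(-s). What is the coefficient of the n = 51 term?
d(51) = 4

ζ(s)^2 = (Σ 1/m^s)(Σ 1/k^s). The coefficient of 1/n^s in the product is the number of ordered pairs (m, k) with mk = n, which equals d(n). For n = 51, divisors are [1, 3, 17, 51], so d(51) = 4.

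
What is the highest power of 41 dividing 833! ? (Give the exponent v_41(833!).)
v_41(833!) = 20

Legendre's formula: v_p(n!) = Σ_{k ≥ 1} ⌊n / p^k⌋. For p = 41, n = 833, the terms are:
  ⌊833/41^1⌋ = ⌊833/41⌋ = 20
(the next term ⌊833/41^2⌋ = 0, terminating the sum). Summing: v_41(833!) = 20 = 20.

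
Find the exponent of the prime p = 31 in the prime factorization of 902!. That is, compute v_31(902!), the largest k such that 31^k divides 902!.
v_31(902!) = 29

Legendre's formula: v_p(n!) = Σ_{k ≥ 1} ⌊n / p^k⌋. For p = 31, n = 902, the terms are:
  ⌊902/31^1⌋ = ⌊902/31⌋ = 29
(the next term ⌊902/31^2⌋ = 0, terminating the sum). Summing: v_31(902!) = 29 = 29.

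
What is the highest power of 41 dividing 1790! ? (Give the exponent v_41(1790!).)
v_41(1790!) = 44

Legendre's formula: v_p(n!) = Σ_{k ≥ 1} ⌊n / p^k⌋. For p = 41, n = 1790, the terms are:
  ⌊1790/41^1⌋ = ⌊1790/41⌋ = 43
  ⌊1790/41^2⌋ = ⌊1790/1681⌋ = 1
(the next term ⌊1790/41^3⌋ = 0, terminating the sum). Summing: v_41(1790!) = 43 + 1 = 44.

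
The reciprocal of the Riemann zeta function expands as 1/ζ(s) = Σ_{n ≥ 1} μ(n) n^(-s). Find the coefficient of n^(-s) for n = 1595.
μ(1595) = -1

Factor n = 1595 = 5 · 11 · 29. μ(n) = 0 if any exponent ≥ 2 (not squarefree); otherwise μ(n) = (−1)^{ω(n)} where ω(n) is the number of distinct prime factors. Applying: μ(1595) = -1.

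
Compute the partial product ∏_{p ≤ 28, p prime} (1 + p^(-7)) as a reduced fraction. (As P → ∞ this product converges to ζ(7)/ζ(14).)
∏ = 1213055423679013780431254747580653474818754487990016/1203084832226034935165248483197620256588271403484375

The primes p ≤ 28 are [2, 3, 5, 7, 11, 13, 17, 19, 23]. For each, (1 + 1/p^7) = (p^7 + 1)/p^7. Multiplying these fractions over p ∈ [2, 3, 5, 7, 11, 13, 17, 19, 23] gives 1213055423679013780431254747580653474818754487990016/1203084832226034935165248483197620256588271403484375. (In the limit P → ∞ this tends to ζ(7)/ζ(14).)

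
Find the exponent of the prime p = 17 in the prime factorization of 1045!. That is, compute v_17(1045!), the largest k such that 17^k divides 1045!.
v_17(1045!) = 64

Legendre's formula: v_p(n!) = Σ_{k ≥ 1} ⌊n / p^k⌋. For p = 17, n = 1045, the terms are:
  ⌊1045/17^1⌋ = ⌊1045/17⌋ = 61
  ⌊1045/17^2⌋ = ⌊1045/289⌋ = 3
(the next term ⌊1045/17^3⌋ = 0, terminating the sum). Summing: v_17(1045!) = 61 + 3 = 64.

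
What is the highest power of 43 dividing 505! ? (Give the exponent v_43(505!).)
v_43(505!) = 11

Legendre's formula: v_p(n!) = Σ_{k ≥ 1} ⌊n / p^k⌋. For p = 43, n = 505, the terms are:
  ⌊505/43^1⌋ = ⌊505/43⌋ = 11
(the next term ⌊505/43^2⌋ = 0, terminating the sum). Summing: v_43(505!) = 11 = 11.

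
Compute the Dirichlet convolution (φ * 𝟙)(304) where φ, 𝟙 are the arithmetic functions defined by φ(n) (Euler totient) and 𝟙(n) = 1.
(φ * 𝟙)(304) = 304

Divisors of 304: [1, 2, 4, 8, 16, 19, 38, 76, 152, 304]. For each d | 304:
  d = 1: φ(1) · 𝟙(304/1) = 1 · 1 = 1
  d = 2: φ(2) · 𝟙(304/2) = 1 · 1 = 1
  d = 4: φ(4) · 𝟙(304/4) = 2 · 1 = 2
  d = 8: φ(8) · 𝟙(304/8) = 4 · 1 = 4
  d = 16: φ(16) · 𝟙(304/16) = 8 · 1 = 8
  d = 19: φ(19) · 𝟙(304/19) = 18 · 1 = 18
  d = 38: φ(38) · 𝟙(304/38) = 18 · 1 = 18
  d = 76: φ(76) · 𝟙(304/76) = 36 · 1 = 36
  d = 152: φ(152) · 𝟙(304/152) = 72 · 1 = 72
  d = 304: φ(304) · 𝟙(304/304) = 144 · 1 = 144
Summing: (φ * 𝟙)(304) = 1 + 1 + 2 + 4 + 8 + 18 + 18 + 36 + 72 + 144 = 304.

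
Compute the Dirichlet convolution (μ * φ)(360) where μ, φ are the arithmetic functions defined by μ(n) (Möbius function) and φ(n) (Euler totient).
(μ * φ)(360) = 24

Divisors of 360: [1, 2, 3, 4, 5, 6, 8, 9, 10, 12, 15, 18, 20, 24, 30, 36, 40, 45, 60, 72, 90, 120, 180, 360]. For each d | 360:
  d = 1: μ(1) · φ(360/1) = 1 · 96 = 96
  d = 2: μ(2) · φ(360/2) = -1 · 48 = -48
  d = 3: μ(3) · φ(360/3) = -1 · 32 = -32
  d = 4: μ(4) · φ(360/4) = 0 · 24 = 0
  d = 5: μ(5) · φ(360/5) = -1 · 24 = -24
  d = 6: μ(6) · φ(360/6) = 1 · 16 = 16
  d = 8: μ(8) · φ(360/8) = 0 · 24 = 0
  d = 9: μ(9) · φ(360/9) = 0 · 16 = 0
  d = 10: μ(10) · φ(360/10) = 1 · 12 = 12
  d = 12: μ(12) · φ(360/12) = 0 · 8 = 0
  d = 15: μ(15) · φ(360/15) = 1 · 8 = 8
  d = 18: μ(18) · φ(360/18) = 0 · 8 = 0
  d = 20: μ(20) · φ(360/20) = 0 · 6 = 0
  d = 24: μ(24) · φ(360/24) = 0 · 8 = 0
  d = 30: μ(30) · φ(360/30) = -1 · 4 = -4
  d = 36: μ(36) · φ(360/36) = 0 · 4 = 0
  d = 40: μ(40) · φ(360/40) = 0 · 6 = 0
  d = 45: μ(45) · φ(360/45) = 0 · 4 = 0
  d = 60: μ(60) · φ(360/60) = 0 · 2 = 0
  d = 72: μ(72) · φ(360/72) = 0 · 4 = 0
  d = 90: μ(90) · φ(360/90) = 0 · 2 = 0
  d = 120: μ(120) · φ(360/120) = 0 · 2 = 0
  d = 180: μ(180) · φ(360/180) = 0 · 1 = 0
  d = 360: μ(360) · φ(360/360) = 0 · 1 = 0
Summing: (μ * φ)(360) = 96 + -48 + -32 + 0 + -24 + 16 + 0 + 0 + 12 + 0 + 8 + 0 + 0 + 0 + -4 + 0 + 0 + 0 + 0 + 0 + 0 + 0 + 0 + 0 = 24.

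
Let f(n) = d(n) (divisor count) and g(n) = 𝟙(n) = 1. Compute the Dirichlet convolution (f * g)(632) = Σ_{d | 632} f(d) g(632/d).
(d * 𝟙)(632) = 30

Divisors of 632: [1, 2, 4, 8, 79, 158, 316, 632]. For each d | 632:
  d = 1: d(1) · 𝟙(632/1) = 1 · 1 = 1
  d = 2: d(2) · 𝟙(632/2) = 2 · 1 = 2
  d = 4: d(4) · 𝟙(632/4) = 3 · 1 = 3
  d = 8: d(8) · 𝟙(632/8) = 4 · 1 = 4
  d = 79: d(79) · 𝟙(632/79) = 2 · 1 = 2
  d = 158: d(158) · 𝟙(632/158) = 4 · 1 = 4
  d = 316: d(316) · 𝟙(632/316) = 6 · 1 = 6
  d = 632: d(632) · 𝟙(632/632) = 8 · 1 = 8
Summing: (d * 𝟙)(632) = 1 + 2 + 3 + 4 + 2 + 4 + 6 + 8 = 30.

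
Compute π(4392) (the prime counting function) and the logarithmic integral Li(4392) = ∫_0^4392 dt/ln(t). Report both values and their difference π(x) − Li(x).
π(4392) = 598;  Li(4392) ≈ 612.36;  π(x) − Li(x) ≈ -14.36.

Direct count of primes ≤ 4392 gives π(4392) = 598. Numerical evaluation of the logarithmic integral gives Li(4392) ≈ 612.36. The difference π(x) − Li(x) ≈ -14.36 is typically negative for small/moderate x (Li(x) overestimates), though Littlewood's theorem shows this sign changes infinitely often.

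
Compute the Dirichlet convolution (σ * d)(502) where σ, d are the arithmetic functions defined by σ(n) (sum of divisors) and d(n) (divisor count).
(σ * d)(502) = 1270

Divisors of 502: [1, 2, 251, 502]. For each d | 502:
  d = 1: σ(1) · d(502/1) = 1 · 4 = 4
  d = 2: σ(2) · d(502/2) = 3 · 2 = 6
  d = 251: σ(251) · d(502/251) = 252 · 2 = 504
  d = 502: σ(502) · d(502/502) = 756 · 1 = 756
Summing: (σ * d)(502) = 4 + 6 + 504 + 756 = 1270.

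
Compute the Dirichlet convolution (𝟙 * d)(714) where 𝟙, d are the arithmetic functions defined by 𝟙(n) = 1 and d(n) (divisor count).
(𝟙 * d)(714) = 81

Divisors of 714: [1, 2, 3, 6, 7, 14, 17, 21, 34, 42, 51, 102, 119, 238, 357, 714]. For each d | 714:
  d = 1: 𝟙(1) · d(714/1) = 1 · 16 = 16
  d = 2: 𝟙(2) · d(714/2) = 1 · 8 = 8
  d = 3: 𝟙(3) · d(714/3) = 1 · 8 = 8
  d = 6: 𝟙(6) · d(714/6) = 1 · 4 = 4
  d = 7: 𝟙(7) · d(714/7) = 1 · 8 = 8
  d = 14: 𝟙(14) · d(714/14) = 1 · 4 = 4
  d = 17: 𝟙(17) · d(714/17) = 1 · 8 = 8
  d = 21: 𝟙(21) · d(714/21) = 1 · 4 = 4
  d = 34: 𝟙(34) · d(714/34) = 1 · 4 = 4
  d = 42: 𝟙(42) · d(714/42) = 1 · 2 = 2
  d = 51: 𝟙(51) · d(714/51) = 1 · 4 = 4
  d = 102: 𝟙(102) · d(714/102) = 1 · 2 = 2
  d = 119: 𝟙(119) · d(714/119) = 1 · 4 = 4
  d = 238: 𝟙(238) · d(714/238) = 1 · 2 = 2
  d = 357: 𝟙(357) · d(714/357) = 1 · 2 = 2
  d = 714: 𝟙(714) · d(714/714) = 1 · 1 = 1
Summing: (𝟙 * d)(714) = 16 + 8 + 8 + 4 + 8 + 4 + 8 + 4 + 4 + 2 + 4 + 2 + 4 + 2 + 2 + 1 = 81.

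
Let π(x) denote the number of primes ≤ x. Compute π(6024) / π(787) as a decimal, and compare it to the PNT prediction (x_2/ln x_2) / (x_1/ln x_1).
π(6024)/π(787) = 785/138 ≈ 5.6884;  PNT prediction ≈ 5.8644.

π(787) = 138 and π(6024) = 785, so π(6024)/π(787) ≈ 5.6884. The PNT-predicted ratio is (6024/ln(6024)) / (787/ln(787)) ≈ 5.8644. The two agree to within a few percent, as expected.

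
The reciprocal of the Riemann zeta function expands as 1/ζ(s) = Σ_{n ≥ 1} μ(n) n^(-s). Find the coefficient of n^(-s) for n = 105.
μ(105) = -1

Factor n = 105 = 3 · 5 · 7. μ(n) = 0 if any exponent ≥ 2 (not squarefree); otherwise μ(n) = (−1)^{ω(n)} where ω(n) is the number of distinct prime factors. Applying: μ(105) = -1.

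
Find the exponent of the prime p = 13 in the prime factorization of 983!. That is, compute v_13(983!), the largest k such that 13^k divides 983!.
v_13(983!) = 80

Legendre's formula: v_p(n!) = Σ_{k ≥ 1} ⌊n / p^k⌋. For p = 13, n = 983, the terms are:
  ⌊983/13^1⌋ = ⌊983/13⌋ = 75
  ⌊983/13^2⌋ = ⌊983/169⌋ = 5
(the next term ⌊983/13^3⌋ = 0, terminating the sum). Summing: v_13(983!) = 75 + 5 = 80.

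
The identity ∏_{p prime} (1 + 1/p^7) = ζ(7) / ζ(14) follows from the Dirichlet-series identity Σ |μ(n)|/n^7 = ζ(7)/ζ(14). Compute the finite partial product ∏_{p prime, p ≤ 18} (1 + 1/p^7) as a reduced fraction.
∏ = 5978632292892509031852506135276312/5929491512745875728410756452578125

The primes p ≤ 18 are [2, 3, 5, 7, 11, 13, 17]. For each, (1 + 1/p^7) = (p^7 + 1)/p^7. Multiplying these fractions over p ∈ [2, 3, 5, 7, 11, 13, 17] gives 5978632292892509031852506135276312/5929491512745875728410756452578125. (In the limit P → ∞ this tends to ζ(7)/ζ(14).)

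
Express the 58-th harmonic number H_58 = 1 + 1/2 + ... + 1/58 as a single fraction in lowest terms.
H_58 = 254381445831833111660789/54749786241679275146400

Direct summation: H_58 = 1 + 1/2 + ... + 1/58. The least common denominator is lcm(1, ..., 58) = 164249358725037825439200; over this denominator the numerator is 164249358725037825439200 + 82124679362518912719600 + 54749786241679275146400 + 41062339681259456359800 + 32849871745007565087840 + 27374893120839637573200 + 23464194103576832205600 + 20531169840629728179900 + 18249928747226425048800 + 16424935872503782543920 + 14931759884094347767200 + 13687446560419818786600 + 12634566055772140418400 + 11732097051788416102800 + 10949957248335855029280 + 10265584920314864089950 + 9661726983825754437600 + 9124964373613212524400 + 8644703090791464496800 + 8212467936251891271960 + 7821398034525610735200 + 7465879942047173883600 + 7141276466305992410400 + 6843723280209909393300 + 6569974349001513017568 + 6317283027886070209200 + 6083309582408808349600 + 5866048525894208051400 + 5663770990518545704800 + 5474978624167927514640 + 5298366410485091143200 + 5132792460157432044975 + 4977253294698115922400 + 4830863491912877218800 + 4692838820715366441120 + 4562482186806606262200 + 4439171857433454741600 + 4322351545395732248400 + 4211522018590713472800 + 4106233968125945635980 + 4006081920122873791200 + 3910699017262805367600 + 3819752528489251754400 + 3732939971023586941800 + 3649985749445285009760 + 3570638233152996205200 + 3494667206915698413600 + 3421861640104954696650 + 3352027729082404600800 + 3284987174500756508784 + 3220575661275251479200 + 3158641513943035104600 + 3099044504245996706400 + 3041654791204404174800 + 2986351976818869553440 + 2933024262947104025700 + 2881567696930488165600 + 2831885495259272852400 = 763144337495499334982367, so H_58 = 763144337495499334982367/164249358725037825439200; reducing by gcd(763144337495499334982367, 164249358725037825439200) = 3 gives 254381445831833111660789/54749786241679275146400 ≈ 4.64625. (The PNT-adjacent estimate ln(58) + γ ≈ 4.63766 matches within O(1/n).)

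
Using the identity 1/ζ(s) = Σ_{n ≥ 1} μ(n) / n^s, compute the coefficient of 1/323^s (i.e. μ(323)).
μ(323) = 1

Factor n = 323 = 17 · 19. μ(n) = 0 if any exponent ≥ 2 (not squarefree); otherwise μ(n) = (−1)^{ω(n)} where ω(n) is the number of distinct prime factors. Applying: μ(323) = 1.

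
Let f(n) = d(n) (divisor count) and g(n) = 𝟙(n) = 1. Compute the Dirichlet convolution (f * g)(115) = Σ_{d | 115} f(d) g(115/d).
(d * 𝟙)(115) = 9

Divisors of 115: [1, 5, 23, 115]. For each d | 115:
  d = 1: d(1) · 𝟙(115/1) = 1 · 1 = 1
  d = 5: d(5) · 𝟙(115/5) = 2 · 1 = 2
  d = 23: d(23) · 𝟙(115/23) = 2 · 1 = 2
  d = 115: d(115) · 𝟙(115/115) = 4 · 1 = 4
Summing: (d * 𝟙)(115) = 1 + 2 + 2 + 4 = 9.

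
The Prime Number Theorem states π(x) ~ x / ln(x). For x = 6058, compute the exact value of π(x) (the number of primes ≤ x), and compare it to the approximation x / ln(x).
π(6058) = 790;  x/ln(x) ≈ 695.59;  relative error ≈ 11.95%.

Directly count primes up to 6058: π(6058) = 790. The PNT approximation gives 6058/ln(6058) ≈ 6058/8.70913 ≈ 695.59. Relative error (π(x) − x/ln(x)) / π(x) ≈ 11.95%; the approximation is known to undercount slightly (Li(x) is a better estimate).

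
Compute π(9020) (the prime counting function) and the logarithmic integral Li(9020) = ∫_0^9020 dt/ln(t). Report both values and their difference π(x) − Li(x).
π(9020) = 1121;  Li(9020) ≈ 1139.15;  π(x) − Li(x) ≈ -18.15.

Direct count of primes ≤ 9020 gives π(9020) = 1121. Numerical evaluation of the logarithmic integral gives Li(9020) ≈ 1139.15. The difference π(x) − Li(x) ≈ -18.15 is typically negative for small/moderate x (Li(x) overestimates), though Littlewood's theorem shows this sign changes infinitely often.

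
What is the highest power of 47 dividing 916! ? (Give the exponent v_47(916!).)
v_47(916!) = 19

Legendre's formula: v_p(n!) = Σ_{k ≥ 1} ⌊n / p^k⌋. For p = 47, n = 916, the terms are:
  ⌊916/47^1⌋ = ⌊916/47⌋ = 19
(the next term ⌊916/47^2⌋ = 0, terminating the sum). Summing: v_47(916!) = 19 = 19.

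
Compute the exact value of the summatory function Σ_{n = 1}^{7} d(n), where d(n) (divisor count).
Σ_{n ≤ 7} d(n) = 16

Compute d(n) for each 1 ≤ n ≤ 7: d(1) = 1, d(2) = 2, d(3) = 2, d(4) = 3, d(5) = 2, d(6) = 4, d(7) = 2. Summing all 7 values: 16. (Dirichlet's divisor formula: Σ_{n ≤ x} d(n) = x ln(x) + (2γ − 1) x + O(√x). For x = 7, the asymptotic estimate is ≈ 14.70.)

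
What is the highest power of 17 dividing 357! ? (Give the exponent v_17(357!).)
v_17(357!) = 22

Legendre's formula: v_p(n!) = Σ_{k ≥ 1} ⌊n / p^k⌋. For p = 17, n = 357, the terms are:
  ⌊357/17^1⌋ = ⌊357/17⌋ = 21
  ⌊357/17^2⌋ = ⌊357/289⌋ = 1
(the next term ⌊357/17^3⌋ = 0, terminating the sum). Summing: v_17(357!) = 21 + 1 = 22.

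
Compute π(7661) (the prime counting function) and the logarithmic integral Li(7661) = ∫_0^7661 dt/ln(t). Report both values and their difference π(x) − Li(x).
π(7661) = 971;  Li(7661) ≈ 988.61;  π(x) − Li(x) ≈ -17.61.

Direct count of primes ≤ 7661 gives π(7661) = 971. Numerical evaluation of the logarithmic integral gives Li(7661) ≈ 988.61. The difference π(x) − Li(x) ≈ -17.61 is typically negative for small/moderate x (Li(x) overestimates), though Littlewood's theorem shows this sign changes infinitely often.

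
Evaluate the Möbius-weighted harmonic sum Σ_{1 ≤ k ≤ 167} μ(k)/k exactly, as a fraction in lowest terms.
Σ μ(k)/k = 3320595668723936105212130194759121950701456962705503856339925674/481473710367991963528473107950567214598209565303106537707981745635

Values of μ(k) for 1 ≤ k ≤ 167: μ(1) = 1, μ(2) = -1, μ(3) = -1, μ(5) = -1, μ(6) = 1, μ(7) = -1, μ(10) = 1, μ(11) = -1, μ(13) = -1, μ(14) = 1, μ(15) = 1, μ(17) = -1, μ(19) = -1, μ(21) = 1, μ(22) = 1, μ(23) = -1, μ(26) = 1, μ(29) = -1, μ(30) = -1, μ(31) = -1, μ(33) = 1, μ(34) = 1, μ(35) = 1, μ(37) = -1, μ(38) = 1, μ(39) = 1, μ(41) = -1, μ(42) = -1, μ(43) = -1, μ(46) = 1, μ(47) = -1, μ(51) = 1, μ(53) = -1, μ(55) = 1, μ(57) = 1, μ(58) = 1, μ(59) = -1, μ(61) = -1, μ(62) = 1, μ(65) = 1, μ(66) = -1, μ(67) = -1, μ(69) = 1, μ(70) = -1, μ(71) = -1, μ(73) = -1, μ(74) = 1, μ(77) = 1, μ(78) = -1, μ(79) = -1, μ(82) = 1, μ(83) = -1, μ(85) = 1, μ(86) = 1, μ(87) = 1, μ(89) = -1, μ(91) = 1, μ(93) = 1, μ(94) = 1, μ(95) = 1, μ(97) = -1, μ(101) = -1, μ(102) = -1, μ(103) = -1, μ(105) = -1, μ(106) = 1, μ(107) = -1, μ(109) = -1, μ(110) = -1, μ(111) = 1, μ(113) = -1, μ(114) = -1, μ(115) = 1, μ(118) = 1, μ(119) = 1, μ(122) = 1, μ(123) = 1, μ(127) = -1, μ(129) = 1, μ(130) = -1, μ(131) = -1, μ(133) = 1, μ(134) = 1, μ(137) = -1, μ(138) = -1, μ(139) = -1, μ(141) = 1, μ(142) = 1, μ(143) = 1, μ(145) = 1, μ(146) = 1, μ(149) = -1, μ(151) = -1, μ(154) = -1, μ(155) = 1, μ(157) = -1, μ(158) = 1, μ(159) = 1, μ(161) = 1, μ(163) = -1, μ(165) = -1, μ(166) = 1, μ(167) = -1, with μ = 0 on non-squarefree integers. Summing μ(k)/k for k where μ(k) ≠ 0 gives 3320595668723936105212130194759121950701456962705503856339925674/481473710367991963528473107950567214598209565303106537707981745635 ≈ 0.0069. (PNT ⟺ this sum → 0 as n → ∞.)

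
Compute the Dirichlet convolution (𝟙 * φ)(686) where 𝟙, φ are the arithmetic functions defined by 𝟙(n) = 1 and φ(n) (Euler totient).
(𝟙 * φ)(686) = 686

Divisors of 686: [1, 2, 7, 14, 49, 98, 343, 686]. For each d | 686:
  d = 1: 𝟙(1) · φ(686/1) = 1 · 294 = 294
  d = 2: 𝟙(2) · φ(686/2) = 1 · 294 = 294
  d = 7: 𝟙(7) · φ(686/7) = 1 · 42 = 42
  d = 14: 𝟙(14) · φ(686/14) = 1 · 42 = 42
  d = 49: 𝟙(49) · φ(686/49) = 1 · 6 = 6
  d = 98: 𝟙(98) · φ(686/98) = 1 · 6 = 6
  d = 343: 𝟙(343) · φ(686/343) = 1 · 1 = 1
  d = 686: 𝟙(686) · φ(686/686) = 1 · 1 = 1
Summing: (𝟙 * φ)(686) = 294 + 294 + 42 + 42 + 6 + 6 + 1 + 1 = 686.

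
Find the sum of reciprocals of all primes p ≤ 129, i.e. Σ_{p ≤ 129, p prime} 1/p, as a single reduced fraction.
Σ 1/p = 7457575819106455685806801283735357697478405891621/4014476939333036189094441199026045136645885247730

π(129) = 31, so the primes ≤ 129 are [2, 3, 5, 7, 11, 13, 17, 19, 23, 29, 31, 37, 41, 43, 47, 53, 59, 61, 67, 71, 73, 79, 83, 89, 97, 101, 103, 107, 109, 113, 127]. Summing 1/p over these primes: 7457575819106455685806801283735357697478405891621/4014476939333036189094441199026045136645885247730 ≈ 1.8577. Mertens estimate ln ln(129) + 0.2615 ≈ 1.8425.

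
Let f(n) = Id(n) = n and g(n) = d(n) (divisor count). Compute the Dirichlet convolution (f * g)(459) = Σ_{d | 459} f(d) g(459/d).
(Id * d)(459) = 1102

Divisors of 459: [1, 3, 9, 17, 27, 51, 153, 459]. For each d | 459:
  d = 1: Id(1) · d(459/1) = 1 · 8 = 8
  d = 3: Id(3) · d(459/3) = 3 · 6 = 18
  d = 9: Id(9) · d(459/9) = 9 · 4 = 36
  d = 17: Id(17) · d(459/17) = 17 · 4 = 68
  d = 27: Id(27) · d(459/27) = 27 · 2 = 54
  d = 51: Id(51) · d(459/51) = 51 · 3 = 153
  d = 153: Id(153) · d(459/153) = 153 · 2 = 306
  d = 459: Id(459) · d(459/459) = 459 · 1 = 459
Summing: (Id * d)(459) = 8 + 18 + 36 + 68 + 54 + 153 + 306 + 459 = 1102.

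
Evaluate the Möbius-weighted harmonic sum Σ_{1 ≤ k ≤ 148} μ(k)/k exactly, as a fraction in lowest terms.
Σ μ(k)/k = 66670440746206079837278951558338834430808994180477323/3338215550199730022503077710549980019122111551066811030

Values of μ(k) for 1 ≤ k ≤ 148: μ(1) = 1, μ(2) = -1, μ(3) = -1, μ(5) = -1, μ(6) = 1, μ(7) = -1, μ(10) = 1, μ(11) = -1, μ(13) = -1, μ(14) = 1, μ(15) = 1, μ(17) = -1, μ(19) = -1, μ(21) = 1, μ(22) = 1, μ(23) = -1, μ(26) = 1, μ(29) = -1, μ(30) = -1, μ(31) = -1, μ(33) = 1, μ(34) = 1, μ(35) = 1, μ(37) = -1, μ(38) = 1, μ(39) = 1, μ(41) = -1, μ(42) = -1, μ(43) = -1, μ(46) = 1, μ(47) = -1, μ(51) = 1, μ(53) = -1, μ(55) = 1, μ(57) = 1, μ(58) = 1, μ(59) = -1, μ(61) = -1, μ(62) = 1, μ(65) = 1, μ(66) = -1, μ(67) = -1, μ(69) = 1, μ(70) = -1, μ(71) = -1, μ(73) = -1, μ(74) = 1, μ(77) = 1, μ(78) = -1, μ(79) = -1, μ(82) = 1, μ(83) = -1, μ(85) = 1, μ(86) = 1, μ(87) = 1, μ(89) = -1, μ(91) = 1, μ(93) = 1, μ(94) = 1, μ(95) = 1, μ(97) = -1, μ(101) = -1, μ(102) = -1, μ(103) = -1, μ(105) = -1, μ(106) = 1, μ(107) = -1, μ(109) = -1, μ(110) = -1, μ(111) = 1, μ(113) = -1, μ(114) = -1, μ(115) = 1, μ(118) = 1, μ(119) = 1, μ(122) = 1, μ(123) = 1, μ(127) = -1, μ(129) = 1, μ(130) = -1, μ(131) = -1, μ(133) = 1, μ(134) = 1, μ(137) = -1, μ(138) = -1, μ(139) = -1, μ(141) = 1, μ(142) = 1, μ(143) = 1, μ(145) = 1, μ(146) = 1, with μ = 0 on non-squarefree integers. Summing μ(k)/k for k where μ(k) ≠ 0 gives 66670440746206079837278951558338834430808994180477323/3338215550199730022503077710549980019122111551066811030 ≈ 0.0200. (PNT ⟺ this sum → 0 as n → ∞.)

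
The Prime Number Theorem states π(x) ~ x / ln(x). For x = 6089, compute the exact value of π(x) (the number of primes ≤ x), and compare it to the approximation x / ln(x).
π(6089) = 794;  x/ln(x) ≈ 698.74;  relative error ≈ 12.00%.

Directly count primes up to 6089: π(6089) = 794. The PNT approximation gives 6089/ln(6089) ≈ 6089/8.71424 ≈ 698.74. Relative error (π(x) − x/ln(x)) / π(x) ≈ 12.00%; the approximation is known to undercount slightly (Li(x) is a better estimate).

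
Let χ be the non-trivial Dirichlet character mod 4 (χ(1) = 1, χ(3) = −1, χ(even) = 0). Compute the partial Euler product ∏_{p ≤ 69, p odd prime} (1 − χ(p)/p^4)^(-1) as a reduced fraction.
∏ = 1651066280281380138536686837541579766361280941939967829361597654494040671703/1669523570694536178861740034086625672835197425049896317943747132528787456000

The odd primes p ≤ 69 are [3, 5, 7, 11, 13, 17, 19, 23, 29, 31, 37, 41, 43, 47, 53, 59, 61, 67]. For each, χ(p) = 1 if p ≡ 1 mod 4, χ(p) = −1 if p ≡ 3 mod 4. Taking (1 − χ(p)/p^4)^(-1) = p^4/(p^4 − χ(p)): (1 − (-1)/3^4)^(-1) · (1 − (1)/5^4)^(-1) · (1 − (-1)/7^4)^(-1) · (1 − (-1)/11^4)^(-1) · (1 − (1)/13^4)^(-1) · (1 − (1)/17^4)^(-1) · (1 − (-1)/19^4)^(-1) · (1 − (-1)/23^4)^(-1) · (1 − (1)/29^4)^(-1) · (1 − (-1)/31^4)^(-1) · (1 − (1)/37^4)^(-1) · (1 − (1)/41^4)^(-1) · (1 − (-1)/43^4)^(-1) · (1 − (-1)/47^4)^(-1) · (1 − (1)/53^4)^(-1) · (1 − (-1)/59^4)^(-1) · (1 − (1)/61^4)^(-1) · (1 − (-1)/67^4)^(-1) = 1651066280281380138536686837541579766361280941939967829361597654494040671703/1669523570694536178861740034086625672835197425049896317943747132528787456000.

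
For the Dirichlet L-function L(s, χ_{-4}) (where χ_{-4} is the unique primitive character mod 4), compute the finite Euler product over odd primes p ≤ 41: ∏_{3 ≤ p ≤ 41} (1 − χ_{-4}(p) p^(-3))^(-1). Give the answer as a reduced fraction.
∏ = 317583502136600214370347226405/327754858760764671044087709696

The odd primes p ≤ 41 are [3, 5, 7, 11, 13, 17, 19, 23, 29, 31, 37, 41]. For each, χ(p) = 1 if p ≡ 1 mod 4, χ(p) = −1 if p ≡ 3 mod 4. Taking (1 − χ(p)/p^3)^(-1) = p^3/(p^3 − χ(p)): (1 − (-1)/3^3)^(-1) · (1 − (1)/5^3)^(-1) · (1 − (-1)/7^3)^(-1) · (1 − (-1)/11^3)^(-1) · (1 − (1)/13^3)^(-1) · (1 − (1)/17^3)^(-1) · (1 − (-1)/19^3)^(-1) · (1 − (-1)/23^3)^(-1) · (1 − (1)/29^3)^(-1) · (1 − (-1)/31^3)^(-1) · (1 − (1)/37^3)^(-1) · (1 − (1)/41^3)^(-1) = 317583502136600214370347226405/327754858760764671044087709696.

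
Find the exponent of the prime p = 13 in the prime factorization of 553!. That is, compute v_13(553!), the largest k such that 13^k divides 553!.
v_13(553!) = 45

Legendre's formula: v_p(n!) = Σ_{k ≥ 1} ⌊n / p^k⌋. For p = 13, n = 553, the terms are:
  ⌊553/13^1⌋ = ⌊553/13⌋ = 42
  ⌊553/13^2⌋ = ⌊553/169⌋ = 3
(the next term ⌊553/13^3⌋ = 0, terminating the sum). Summing: v_13(553!) = 42 + 3 = 45.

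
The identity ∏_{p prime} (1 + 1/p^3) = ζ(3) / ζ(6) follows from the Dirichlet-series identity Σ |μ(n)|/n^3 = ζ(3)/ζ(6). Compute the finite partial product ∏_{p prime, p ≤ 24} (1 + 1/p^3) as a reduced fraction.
∏ = 16117288424681472/13642976755448975

The primes p ≤ 24 are [2, 3, 5, 7, 11, 13, 17, 19, 23]. For each, (1 + 1/p^3) = (p^3 + 1)/p^3. Multiplying these fractions over p ∈ [2, 3, 5, 7, 11, 13, 17, 19, 23] gives 16117288424681472/13642976755448975. (In the limit P → ∞ this tends to ζ(3)/ζ(6).)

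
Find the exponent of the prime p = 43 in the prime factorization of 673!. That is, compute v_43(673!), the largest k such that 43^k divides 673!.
v_43(673!) = 15

Legendre's formula: v_p(n!) = Σ_{k ≥ 1} ⌊n / p^k⌋. For p = 43, n = 673, the terms are:
  ⌊673/43^1⌋ = ⌊673/43⌋ = 15
(the next term ⌊673/43^2⌋ = 0, terminating the sum). Summing: v_43(673!) = 15 = 15.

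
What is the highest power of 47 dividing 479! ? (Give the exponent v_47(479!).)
v_47(479!) = 10

Legendre's formula: v_p(n!) = Σ_{k ≥ 1} ⌊n / p^k⌋. For p = 47, n = 479, the terms are:
  ⌊479/47^1⌋ = ⌊479/47⌋ = 10
(the next term ⌊479/47^2⌋ = 0, terminating the sum). Summing: v_47(479!) = 10 = 10.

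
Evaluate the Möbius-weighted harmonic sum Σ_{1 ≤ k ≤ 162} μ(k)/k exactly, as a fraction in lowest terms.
Σ μ(k)/k = 674117532155663976794637693297075629210667954252961166216521/35375166993717494840635767087951744212057570647889977422429870

Values of μ(k) for 1 ≤ k ≤ 162: μ(1) = 1, μ(2) = -1, μ(3) = -1, μ(5) = -1, μ(6) = 1, μ(7) = -1, μ(10) = 1, μ(11) = -1, μ(13) = -1, μ(14) = 1, μ(15) = 1, μ(17) = -1, μ(19) = -1, μ(21) = 1, μ(22) = 1, μ(23) = -1, μ(26) = 1, μ(29) = -1, μ(30) = -1, μ(31) = -1, μ(33) = 1, μ(34) = 1, μ(35) = 1, μ(37) = -1, μ(38) = 1, μ(39) = 1, μ(41) = -1, μ(42) = -1, μ(43) = -1, μ(46) = 1, μ(47) = -1, μ(51) = 1, μ(53) = -1, μ(55) = 1, μ(57) = 1, μ(58) = 1, μ(59) = -1, μ(61) = -1, μ(62) = 1, μ(65) = 1, μ(66) = -1, μ(67) = -1, μ(69) = 1, μ(70) = -1, μ(71) = -1, μ(73) = -1, μ(74) = 1, μ(77) = 1, μ(78) = -1, μ(79) = -1, μ(82) = 1, μ(83) = -1, μ(85) = 1, μ(86) = 1, μ(87) = 1, μ(89) = -1, μ(91) = 1, μ(93) = 1, μ(94) = 1, μ(95) = 1, μ(97) = -1, μ(101) = -1, μ(102) = -1, μ(103) = -1, μ(105) = -1, μ(106) = 1, μ(107) = -1, μ(109) = -1, μ(110) = -1, μ(111) = 1, μ(113) = -1, μ(114) = -1, μ(115) = 1, μ(118) = 1, μ(119) = 1, μ(122) = 1, μ(123) = 1, μ(127) = -1, μ(129) = 1, μ(130) = -1, μ(131) = -1, μ(133) = 1, μ(134) = 1, μ(137) = -1, μ(138) = -1, μ(139) = -1, μ(141) = 1, μ(142) = 1, μ(143) = 1, μ(145) = 1, μ(146) = 1, μ(149) = -1, μ(151) = -1, μ(154) = -1, μ(155) = 1, μ(157) = -1, μ(158) = 1, μ(159) = 1, μ(161) = 1, with μ = 0 on non-squarefree integers. Summing μ(k)/k for k where μ(k) ≠ 0 gives 674117532155663976794637693297075629210667954252961166216521/35375166993717494840635767087951744212057570647889977422429870 ≈ 0.0191. (PNT ⟺ this sum → 0 as n → ∞.)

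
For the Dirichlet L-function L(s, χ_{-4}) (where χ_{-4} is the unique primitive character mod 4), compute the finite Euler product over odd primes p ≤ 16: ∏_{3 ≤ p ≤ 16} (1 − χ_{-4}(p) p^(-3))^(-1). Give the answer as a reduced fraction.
∏ = 17910767875/18484721664

The odd primes p ≤ 16 are [3, 5, 7, 11, 13]. For each, χ(p) = 1 if p ≡ 1 mod 4, χ(p) = −1 if p ≡ 3 mod 4. Taking (1 − χ(p)/p^3)^(-1) = p^3/(p^3 − χ(p)): (1 − (-1)/3^3)^(-1) · (1 − (1)/5^3)^(-1) · (1 − (-1)/7^3)^(-1) · (1 − (-1)/11^3)^(-1) · (1 − (1)/13^3)^(-1) = 17910767875/18484721664.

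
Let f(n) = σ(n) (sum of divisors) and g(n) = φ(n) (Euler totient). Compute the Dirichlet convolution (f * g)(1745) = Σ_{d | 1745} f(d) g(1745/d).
(σ * φ)(1745) = 6980

Divisors of 1745: [1, 5, 349, 1745]. For each d | 1745:
  d = 1: σ(1) · φ(1745/1) = 1 · 1392 = 1392
  d = 5: σ(5) · φ(1745/5) = 6 · 348 = 2088
  d = 349: σ(349) · φ(1745/349) = 350 · 4 = 1400
  d = 1745: σ(1745) · φ(1745/1745) = 2100 · 1 = 2100
Summing: (σ * φ)(1745) = 1392 + 2088 + 1400 + 2100 = 6980.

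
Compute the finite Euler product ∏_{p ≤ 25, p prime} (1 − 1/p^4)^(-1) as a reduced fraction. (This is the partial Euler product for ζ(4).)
∏ = 179711034607426083154393/166042662475294310400000

The primes p ≤ 25 are [2, 3, 5, 7, 11, 13, 17, 19, 23]. For each prime, (1 − 1/p^4)^(-1) = p^4 / (p^4 − 1). The product is (1 − 1/2^4)^(-1), (1 − 1/3^4)^(-1), (1 − 1/5^4)^(-1), (1 − 1/7^4)^(-1), (1 − 1/11^4)^(-1), (1 − 1/13^4)^(-1), (1 − 1/17^4)^(-1), (1 − 1/19^4)^(-1), (1 − 1/23^4)^(-1) = ∏ p^4 / (p^4 − 1) = 179711034607426083154393/166042662475294310400000.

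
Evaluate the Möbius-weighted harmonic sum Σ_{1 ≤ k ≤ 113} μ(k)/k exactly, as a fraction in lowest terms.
Σ μ(k)/k = -116611872191453221503941654091901560637733903/4515722091488229684020743755934808927610669570

Values of μ(k) for 1 ≤ k ≤ 113: μ(1) = 1, μ(2) = -1, μ(3) = -1, μ(5) = -1, μ(6) = 1, μ(7) = -1, μ(10) = 1, μ(11) = -1, μ(13) = -1, μ(14) = 1, μ(15) = 1, μ(17) = -1, μ(19) = -1, μ(21) = 1, μ(22) = 1, μ(23) = -1, μ(26) = 1, μ(29) = -1, μ(30) = -1, μ(31) = -1, μ(33) = 1, μ(34) = 1, μ(35) = 1, μ(37) = -1, μ(38) = 1, μ(39) = 1, μ(41) = -1, μ(42) = -1, μ(43) = -1, μ(46) = 1, μ(47) = -1, μ(51) = 1, μ(53) = -1, μ(55) = 1, μ(57) = 1, μ(58) = 1, μ(59) = -1, μ(61) = -1, μ(62) = 1, μ(65) = 1, μ(66) = -1, μ(67) = -1, μ(69) = 1, μ(70) = -1, μ(71) = -1, μ(73) = -1, μ(74) = 1, μ(77) = 1, μ(78) = -1, μ(79) = -1, μ(82) = 1, μ(83) = -1, μ(85) = 1, μ(86) = 1, μ(87) = 1, μ(89) = -1, μ(91) = 1, μ(93) = 1, μ(94) = 1, μ(95) = 1, μ(97) = -1, μ(101) = -1, μ(102) = -1, μ(103) = -1, μ(105) = -1, μ(106) = 1, μ(107) = -1, μ(109) = -1, μ(110) = -1, μ(111) = 1, μ(113) = -1, with μ = 0 on non-squarefree integers. Summing μ(k)/k for k where μ(k) ≠ 0 gives -116611872191453221503941654091901560637733903/4515722091488229684020743755934808927610669570 ≈ -0.0258. (PNT ⟺ this sum → 0 as n → ∞.)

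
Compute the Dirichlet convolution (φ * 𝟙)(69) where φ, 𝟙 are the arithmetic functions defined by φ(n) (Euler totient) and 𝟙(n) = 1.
(φ * 𝟙)(69) = 69

Divisors of 69: [1, 3, 23, 69]. For each d | 69:
  d = 1: φ(1) · 𝟙(69/1) = 1 · 1 = 1
  d = 3: φ(3) · 𝟙(69/3) = 2 · 1 = 2
  d = 23: φ(23) · 𝟙(69/23) = 22 · 1 = 22
  d = 69: φ(69) · 𝟙(69/69) = 44 · 1 = 44
Summing: (φ * 𝟙)(69) = 1 + 2 + 22 + 44 = 69.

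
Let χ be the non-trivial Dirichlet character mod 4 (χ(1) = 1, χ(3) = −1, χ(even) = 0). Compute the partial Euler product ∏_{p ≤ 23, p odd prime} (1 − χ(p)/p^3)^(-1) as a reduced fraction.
∏ = 177358697820836675/183046656872153088

The odd primes p ≤ 23 are [3, 5, 7, 11, 13, 17, 19, 23]. For each, χ(p) = 1 if p ≡ 1 mod 4, χ(p) = −1 if p ≡ 3 mod 4. Taking (1 − χ(p)/p^3)^(-1) = p^3/(p^3 − χ(p)): (1 − (-1)/3^3)^(-1) · (1 − (1)/5^3)^(-1) · (1 − (-1)/7^3)^(-1) · (1 − (-1)/11^3)^(-1) · (1 − (1)/13^3)^(-1) · (1 − (1)/17^3)^(-1) · (1 − (-1)/19^3)^(-1) · (1 − (-1)/23^3)^(-1) = 177358697820836675/183046656872153088.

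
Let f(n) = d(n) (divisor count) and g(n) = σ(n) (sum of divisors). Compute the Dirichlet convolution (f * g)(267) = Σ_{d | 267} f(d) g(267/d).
(d * σ)(267) = 552

Divisors of 267: [1, 3, 89, 267]. For each d | 267:
  d = 1: d(1) · σ(267/1) = 1 · 360 = 360
  d = 3: d(3) · σ(267/3) = 2 · 90 = 180
  d = 89: d(89) · σ(267/89) = 2 · 4 = 8
  d = 267: d(267) · σ(267/267) = 4 · 1 = 4
Summing: (d * σ)(267) = 360 + 180 + 8 + 4 = 552.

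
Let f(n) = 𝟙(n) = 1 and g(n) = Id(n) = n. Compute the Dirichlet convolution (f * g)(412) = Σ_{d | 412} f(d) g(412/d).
(𝟙 * Id)(412) = 728

Divisors of 412: [1, 2, 4, 103, 206, 412]. For each d | 412:
  d = 1: 𝟙(1) · Id(412/1) = 1 · 412 = 412
  d = 2: 𝟙(2) · Id(412/2) = 1 · 206 = 206
  d = 4: 𝟙(4) · Id(412/4) = 1 · 103 = 103
  d = 103: 𝟙(103) · Id(412/103) = 1 · 4 = 4
  d = 206: 𝟙(206) · Id(412/206) = 1 · 2 = 2
  d = 412: 𝟙(412) · Id(412/412) = 1 · 1 = 1
Summing: (𝟙 * Id)(412) = 412 + 206 + 103 + 4 + 2 + 1 = 728.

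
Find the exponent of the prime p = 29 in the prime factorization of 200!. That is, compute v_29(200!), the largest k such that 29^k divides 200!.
v_29(200!) = 6

Legendre's formula: v_p(n!) = Σ_{k ≥ 1} ⌊n / p^k⌋. For p = 29, n = 200, the terms are:
  ⌊200/29^1⌋ = ⌊200/29⌋ = 6
(the next term ⌊200/29^2⌋ = 0, terminating the sum). Summing: v_29(200!) = 6 = 6.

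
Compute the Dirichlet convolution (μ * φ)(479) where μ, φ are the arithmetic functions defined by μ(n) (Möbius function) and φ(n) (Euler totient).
(μ * φ)(479) = 477

Divisors of 479: [1, 479]. For each d | 479:
  d = 1: μ(1) · φ(479/1) = 1 · 478 = 478
  d = 479: μ(479) · φ(479/479) = -1 · 1 = -1
Summing: (μ * φ)(479) = 478 + -1 = 477.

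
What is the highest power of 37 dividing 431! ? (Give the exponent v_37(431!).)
v_37(431!) = 11

Legendre's formula: v_p(n!) = Σ_{k ≥ 1} ⌊n / p^k⌋. For p = 37, n = 431, the terms are:
  ⌊431/37^1⌋ = ⌊431/37⌋ = 11
(the next term ⌊431/37^2⌋ = 0, terminating the sum). Summing: v_37(431!) = 11 = 11.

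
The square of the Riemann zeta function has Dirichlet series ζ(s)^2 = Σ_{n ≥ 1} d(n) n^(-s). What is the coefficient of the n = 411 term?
d(411) = 4

ζ(s)^2 = (Σ 1/m^s)(Σ 1/k^s). The coefficient of 1/n^s in the product is the number of ordered pairs (m, k) with mk = n, which equals d(n). For n = 411, divisors are [1, 3, 137, 411], so d(411) = 4.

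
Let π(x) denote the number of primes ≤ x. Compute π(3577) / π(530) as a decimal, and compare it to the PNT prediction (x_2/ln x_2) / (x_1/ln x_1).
π(3577)/π(530) = 500/99 ≈ 5.0505;  PNT prediction ≈ 5.1741.

π(530) = 99 and π(3577) = 500, so π(3577)/π(530) ≈ 5.0505. The PNT-predicted ratio is (3577/ln(3577)) / (530/ln(530)) ≈ 5.1741. The two agree to within a few percent, as expected.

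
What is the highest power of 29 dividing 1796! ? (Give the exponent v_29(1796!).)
v_29(1796!) = 63

Legendre's formula: v_p(n!) = Σ_{k ≥ 1} ⌊n / p^k⌋. For p = 29, n = 1796, the terms are:
  ⌊1796/29^1⌋ = ⌊1796/29⌋ = 61
  ⌊1796/29^2⌋ = ⌊1796/841⌋ = 2
(the next term ⌊1796/29^3⌋ = 0, terminating the sum). Summing: v_29(1796!) = 61 + 2 = 63.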